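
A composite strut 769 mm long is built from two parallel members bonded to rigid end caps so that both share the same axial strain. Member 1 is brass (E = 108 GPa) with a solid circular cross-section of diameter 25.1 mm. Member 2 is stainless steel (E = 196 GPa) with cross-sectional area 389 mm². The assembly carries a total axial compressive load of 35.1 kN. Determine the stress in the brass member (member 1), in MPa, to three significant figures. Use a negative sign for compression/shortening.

A_1 = 494.8 mm².
Equal strain + equilibrium ⇒ each member carries load in proportion to AE: A₁E₁ = 53440000 N, A₂E₂ = 76240000 N, ΣAE = 129700000 N.
σ₁ = P·E₁/ΣAE = -35100·108000/129700000 = -29.23 MPa.

-29.2 MPa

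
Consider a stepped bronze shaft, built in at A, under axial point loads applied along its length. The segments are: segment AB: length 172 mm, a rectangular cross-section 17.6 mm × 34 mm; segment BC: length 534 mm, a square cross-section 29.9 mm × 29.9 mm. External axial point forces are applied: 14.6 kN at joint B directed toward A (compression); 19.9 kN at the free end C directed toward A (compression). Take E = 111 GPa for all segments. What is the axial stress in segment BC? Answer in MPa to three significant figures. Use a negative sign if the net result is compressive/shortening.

Internal axial forces (sectioning from the free end, tension +): N_BC = -19.9 kN, N_AB = -34.5 kN.
A_BC = 894 mm².
σ_BC = N_BC/A_BC = -19900/894 = -22.26 MPa.

-22.3 MPa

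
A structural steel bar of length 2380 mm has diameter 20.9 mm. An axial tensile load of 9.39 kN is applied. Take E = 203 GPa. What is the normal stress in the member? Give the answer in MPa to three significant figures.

A = 343.1 mm².
σ = N/A = 9390/343.1 = 27.37 MPa.

27.4 MPa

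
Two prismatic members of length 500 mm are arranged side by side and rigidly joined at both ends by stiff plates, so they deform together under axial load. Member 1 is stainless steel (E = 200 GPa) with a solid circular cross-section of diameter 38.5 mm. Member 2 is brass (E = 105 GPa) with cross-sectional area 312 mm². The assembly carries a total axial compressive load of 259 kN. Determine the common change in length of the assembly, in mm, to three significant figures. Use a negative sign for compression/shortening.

A_1 = 1164 mm².
Equal strain + equilibrium ⇒ each member carries load in proportion to AE: A₁E₁ = 232800000 N, A₂E₂ = 32760000 N, ΣAE = 265600000 N.
δ = PL/ΣAE = -259000·500/265600000 = -0.4876 mm.

-0.488 mm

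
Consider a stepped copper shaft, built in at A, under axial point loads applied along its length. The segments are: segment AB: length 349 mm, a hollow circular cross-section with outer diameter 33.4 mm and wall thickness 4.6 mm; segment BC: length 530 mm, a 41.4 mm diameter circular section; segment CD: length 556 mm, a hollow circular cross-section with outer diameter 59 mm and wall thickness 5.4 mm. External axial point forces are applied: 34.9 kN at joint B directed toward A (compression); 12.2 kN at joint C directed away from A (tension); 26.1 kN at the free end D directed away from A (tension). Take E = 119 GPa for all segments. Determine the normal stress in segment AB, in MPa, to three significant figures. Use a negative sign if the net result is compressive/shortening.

Internal axial forces (sectioning from the free end, tension +): N_CD = 26.1 kN, N_BC = 38.3 kN, N_AB = 3.4 kN.
A_AB = 416.2 mm².
σ_AB = N_AB/A_AB = 3400/416.2 = 8.169 MPa.

8.17 MPa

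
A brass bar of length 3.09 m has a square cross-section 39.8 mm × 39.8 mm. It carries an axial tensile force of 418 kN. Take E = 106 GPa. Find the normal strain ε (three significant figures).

0.00249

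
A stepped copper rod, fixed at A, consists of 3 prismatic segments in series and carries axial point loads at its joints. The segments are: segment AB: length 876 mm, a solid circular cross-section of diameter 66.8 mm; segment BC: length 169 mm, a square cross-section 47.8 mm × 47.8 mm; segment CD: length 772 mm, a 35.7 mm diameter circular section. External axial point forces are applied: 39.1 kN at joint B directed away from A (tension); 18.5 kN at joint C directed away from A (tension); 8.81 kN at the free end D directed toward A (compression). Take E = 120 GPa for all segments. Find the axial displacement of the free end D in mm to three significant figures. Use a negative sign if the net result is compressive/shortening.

Internal axial forces (sectioning from the free end, tension +): N_CD = -8.81 kN, N_BC = 9.69 kN, N_AB = 48.79 kN.
A_AB = 3505 mm².
A_BC = 2285 mm².
A_CD = 1001 mm².
δ_AB = 48790·876/(3505·120000) = 0.1016 mm
δ_BC = 9690·169/(2285·120000) = 0.005973 mm
δ_CD = -8810·772/(1001·120000) = -0.05662 mm
δ = Σδ_i = 0.05098 mm.

0.0510 mm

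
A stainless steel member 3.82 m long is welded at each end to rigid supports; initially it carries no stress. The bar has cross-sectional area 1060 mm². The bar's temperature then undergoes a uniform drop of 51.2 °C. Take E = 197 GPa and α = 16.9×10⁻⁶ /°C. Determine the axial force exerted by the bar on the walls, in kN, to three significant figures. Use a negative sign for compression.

Free thermal expansion αLΔT = 16.9e-6 · 3820 · -51.2 = -3.305 mm.
The walls impose strain ε = −(-3.305)/3820 = 8.6528e-04; σ = Eε = 197000 · 8.6528e-04 = 170.5 MPa.
Wall reaction R = σ·A = 170.5·1060 = 180700 N = 180.7 kN.

181 kN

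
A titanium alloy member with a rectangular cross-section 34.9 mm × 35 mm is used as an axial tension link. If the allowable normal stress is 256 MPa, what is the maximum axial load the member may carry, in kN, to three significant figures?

A = 1222 mm².
P_max = σ_allow · A = 256 · 1222 = 312700 N = 312.7 kN.

313 kN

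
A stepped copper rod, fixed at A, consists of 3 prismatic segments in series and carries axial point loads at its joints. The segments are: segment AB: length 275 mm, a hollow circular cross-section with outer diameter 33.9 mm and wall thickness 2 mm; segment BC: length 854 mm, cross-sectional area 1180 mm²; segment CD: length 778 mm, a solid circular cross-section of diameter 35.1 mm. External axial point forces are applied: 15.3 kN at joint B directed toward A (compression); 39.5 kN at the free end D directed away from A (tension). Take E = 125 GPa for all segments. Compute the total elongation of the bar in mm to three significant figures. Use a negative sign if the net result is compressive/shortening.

Internal axial forces (sectioning from the free end, tension +): N_CD = 39.5 kN, N_BC = 39.5 kN, N_AB = 24.2 kN.
A_AB = 200.4 mm².
A_CD = 967.6 mm².
δ_AB = 24200·275/(200.4·125000) = 0.2656 mm
δ_BC = 39500·854/(1180·125000) = 0.2287 mm
δ_CD = 39500·778/(967.6·125000) = 0.2541 mm
δ = Σδ_i = 0.7484 mm.

0.748 mm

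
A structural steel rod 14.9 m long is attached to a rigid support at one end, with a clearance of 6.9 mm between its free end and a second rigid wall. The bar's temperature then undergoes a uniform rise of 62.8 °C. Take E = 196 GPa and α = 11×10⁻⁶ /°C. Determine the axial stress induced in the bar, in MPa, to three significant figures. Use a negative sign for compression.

-44.6 MPa

Free thermal expansion αLΔT = 11e-6 · 14900 · 62.8 = 10.29 mm.
The walls engage after the gap closes; constrained expansion = 10.29 − 6.9 = 3.393 mm.
The walls impose strain ε = −(3.393)/14900 = -2.2771e-04; σ = Eε = 196000 · -2.2771e-04 = -44.63 MPa.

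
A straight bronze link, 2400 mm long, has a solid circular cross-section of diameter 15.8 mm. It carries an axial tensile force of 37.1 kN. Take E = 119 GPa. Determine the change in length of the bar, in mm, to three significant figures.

3.82 mm

A = 196.1 mm².
δ_mech = NL/(AE) = 37100·2400/(196.1·119000) = 3.816 mm.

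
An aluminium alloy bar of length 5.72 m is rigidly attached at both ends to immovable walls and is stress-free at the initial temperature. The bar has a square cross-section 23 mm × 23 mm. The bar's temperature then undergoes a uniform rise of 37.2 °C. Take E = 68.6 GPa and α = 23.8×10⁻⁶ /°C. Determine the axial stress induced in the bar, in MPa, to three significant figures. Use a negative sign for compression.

Free thermal expansion αLΔT = 23.8e-6 · 5720 · 37.2 = 5.064 mm.
The walls impose strain ε = −(5.064)/5720 = -8.8536e-04; σ = Eε = 68600 · -8.8536e-04 = -60.74 MPa.

-60.7 MPa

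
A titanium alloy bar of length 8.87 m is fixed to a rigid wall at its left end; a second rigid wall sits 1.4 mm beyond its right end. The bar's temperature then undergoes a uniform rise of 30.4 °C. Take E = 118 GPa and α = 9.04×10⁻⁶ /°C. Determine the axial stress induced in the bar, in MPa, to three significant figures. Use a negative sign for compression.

Free thermal expansion αLΔT = 9.04e-6 · 8870 · 30.4 = 2.438 mm.
The walls engage after the gap closes; constrained expansion = 2.438 − 1.4 = 1.038 mm.
The walls impose strain ε = −(1.038)/8870 = -1.1698e-04; σ = Eε = 118000 · -1.1698e-04 = -13.8 MPa.

-13.8 MPa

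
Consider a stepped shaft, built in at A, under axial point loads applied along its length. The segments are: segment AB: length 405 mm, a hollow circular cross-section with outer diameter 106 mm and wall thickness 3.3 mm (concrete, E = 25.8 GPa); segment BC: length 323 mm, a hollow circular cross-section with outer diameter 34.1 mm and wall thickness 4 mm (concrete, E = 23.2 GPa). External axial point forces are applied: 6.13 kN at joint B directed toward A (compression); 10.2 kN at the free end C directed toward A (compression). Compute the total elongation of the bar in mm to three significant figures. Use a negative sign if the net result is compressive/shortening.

-0.616 mm

Internal axial forces (sectioning from the free end, tension +): N_BC = -10.2 kN, N_AB = -16.33 kN.
A_AB = 1065 mm².
A_BC = 378.2 mm².
δ_AB = -16330·405/(1065·25800) = -0.2408 mm
δ_BC = -10200·323/(378.2·23200) = -0.3754 mm
δ = Σδ_i = -0.6162 mm.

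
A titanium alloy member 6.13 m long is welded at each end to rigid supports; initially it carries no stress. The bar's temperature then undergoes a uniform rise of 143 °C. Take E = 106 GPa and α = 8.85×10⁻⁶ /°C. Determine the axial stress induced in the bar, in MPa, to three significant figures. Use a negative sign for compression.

-134 MPa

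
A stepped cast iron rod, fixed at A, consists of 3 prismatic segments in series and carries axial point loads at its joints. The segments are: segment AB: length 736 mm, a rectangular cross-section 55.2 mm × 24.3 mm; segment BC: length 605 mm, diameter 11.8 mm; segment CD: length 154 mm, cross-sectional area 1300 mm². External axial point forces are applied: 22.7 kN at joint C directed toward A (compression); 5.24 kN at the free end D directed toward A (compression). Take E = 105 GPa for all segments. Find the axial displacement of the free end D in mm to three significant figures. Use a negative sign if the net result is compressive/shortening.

-1.62 mm

Internal axial forces (sectioning from the free end, tension +): N_CD = -5.24 kN, N_BC = -27.94 kN, N_AB = -27.94 kN.
A_AB = 1341 mm².
A_BC = 109.4 mm².
δ_AB = -27940·736/(1341·105000) = -0.146 mm
δ_BC = -27940·605/(109.4·105000) = -1.472 mm
δ_CD = -5240·154/(1300·105000) = -0.005912 mm
δ = Σδ_i = -1.624 mm.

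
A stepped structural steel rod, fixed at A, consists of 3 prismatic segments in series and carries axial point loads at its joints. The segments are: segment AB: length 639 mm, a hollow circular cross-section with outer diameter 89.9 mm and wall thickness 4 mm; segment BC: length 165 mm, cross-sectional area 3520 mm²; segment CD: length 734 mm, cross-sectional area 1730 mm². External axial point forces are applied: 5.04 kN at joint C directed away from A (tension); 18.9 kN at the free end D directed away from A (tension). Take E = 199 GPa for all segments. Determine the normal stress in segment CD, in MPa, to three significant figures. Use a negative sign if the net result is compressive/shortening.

Internal axial forces (sectioning from the free end, tension +): N_CD = 18.9 kN, N_BC = 23.94 kN, N_AB = 23.94 kN.
σ_CD = N_CD/A_CD = 18900/1730 = 10.92 MPa.

10.9 MPa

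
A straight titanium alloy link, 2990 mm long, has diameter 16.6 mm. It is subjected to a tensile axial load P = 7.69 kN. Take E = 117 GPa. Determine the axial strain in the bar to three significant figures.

3.04e-04

A = 216.4 mm².
σ = N/A = 35.53 MPa; ε = σ/E = 35.53/117000 = 3.037e-04.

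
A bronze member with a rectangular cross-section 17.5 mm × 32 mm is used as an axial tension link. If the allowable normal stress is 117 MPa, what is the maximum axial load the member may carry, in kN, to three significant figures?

65.5 kN

A = 560 mm².
P_max = σ_allow · A = 117 · 560 = 65520 N = 65.52 kN.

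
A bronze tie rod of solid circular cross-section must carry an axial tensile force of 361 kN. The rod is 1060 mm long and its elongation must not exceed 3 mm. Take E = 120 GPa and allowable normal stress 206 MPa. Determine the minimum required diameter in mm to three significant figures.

Required area A ≥ P/σ_allow = 361000/206 = 1752 mm².
For a solid circular section, d ≥ √(4A/π) = 47.24 mm.
Elongation limit: A ≥ PL/(Eδ_allow) = 361000·1060/(120000·3) = 1063 mm² ⇒ d ≥ 36.79 mm.
The stress limit governs.

47.2 mm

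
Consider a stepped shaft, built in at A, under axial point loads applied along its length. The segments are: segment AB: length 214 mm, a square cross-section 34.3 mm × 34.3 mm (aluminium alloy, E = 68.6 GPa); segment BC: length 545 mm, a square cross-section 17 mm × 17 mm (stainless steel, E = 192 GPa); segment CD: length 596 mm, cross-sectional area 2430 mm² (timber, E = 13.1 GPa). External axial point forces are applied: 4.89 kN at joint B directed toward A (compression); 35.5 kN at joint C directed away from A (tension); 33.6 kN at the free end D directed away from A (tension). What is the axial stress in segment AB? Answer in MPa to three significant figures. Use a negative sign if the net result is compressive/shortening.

54.6 MPa

Internal axial forces (sectioning from the free end, tension +): N_CD = 33.6 kN, N_BC = 69.1 kN, N_AB = 64.21 kN.
A_AB = 1176 mm².
σ_AB = N_AB/A_AB = 64210/1176 = 54.58 MPa.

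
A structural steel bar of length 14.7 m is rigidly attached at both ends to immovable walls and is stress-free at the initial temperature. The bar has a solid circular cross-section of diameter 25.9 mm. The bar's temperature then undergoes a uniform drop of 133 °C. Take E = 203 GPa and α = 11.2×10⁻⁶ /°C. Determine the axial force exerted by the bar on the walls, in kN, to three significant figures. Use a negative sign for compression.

Free thermal expansion αLΔT = 11.2e-6 · 14700 · -133 = -21.9 mm.
The walls impose strain ε = −(-21.9)/14700 = 1.4896e-03; σ = Eε = 203000 · 1.4896e-03 = 302.4 MPa.
Wall reaction R = σ·A = 302.4·526.9 = 159300 N = 159.3 kN.

159 kN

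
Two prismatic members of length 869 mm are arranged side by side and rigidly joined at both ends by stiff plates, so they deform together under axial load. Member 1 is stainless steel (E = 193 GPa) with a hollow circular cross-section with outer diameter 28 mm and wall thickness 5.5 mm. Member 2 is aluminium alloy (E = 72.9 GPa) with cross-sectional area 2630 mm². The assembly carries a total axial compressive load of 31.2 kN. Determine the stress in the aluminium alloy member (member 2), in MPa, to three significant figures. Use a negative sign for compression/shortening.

-8.53 MPa

A_1 = 388.8 mm².
Equal strain + equilibrium ⇒ each member carries load in proportion to AE: A₁E₁ = 75030000 N, A₂E₂ = 191700000 N, ΣAE = 266800000 N.
σ₂ = P·E₂/ΣAE = -31200·72900/266800000 = -8.526 MPa.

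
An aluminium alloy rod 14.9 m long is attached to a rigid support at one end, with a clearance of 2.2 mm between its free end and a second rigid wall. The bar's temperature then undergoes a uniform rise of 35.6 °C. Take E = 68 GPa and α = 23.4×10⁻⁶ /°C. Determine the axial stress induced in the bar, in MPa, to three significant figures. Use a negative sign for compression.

-46.6 MPa

Free thermal expansion αLΔT = 23.4e-6 · 14900 · 35.6 = 12.41 mm.
The walls engage after the gap closes; constrained expansion = 12.41 − 2.2 = 10.21 mm.
The walls impose strain ε = −(10.21)/14900 = -6.8539e-04; σ = Eε = 68000 · -6.8539e-04 = -46.61 MPa.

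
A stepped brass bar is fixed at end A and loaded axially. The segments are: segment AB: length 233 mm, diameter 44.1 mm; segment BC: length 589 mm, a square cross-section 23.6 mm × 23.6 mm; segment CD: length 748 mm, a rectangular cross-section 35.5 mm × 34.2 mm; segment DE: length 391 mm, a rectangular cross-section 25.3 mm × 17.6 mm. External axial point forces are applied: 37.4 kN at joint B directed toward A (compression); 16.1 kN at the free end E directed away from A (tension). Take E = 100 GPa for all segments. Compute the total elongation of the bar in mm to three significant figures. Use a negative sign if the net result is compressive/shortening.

Internal axial forces (sectioning from the free end, tension +): N_DE = 16.1 kN, N_CD = 16.1 kN, N_BC = 16.1 kN, N_AB = -21.3 kN.
A_AB = 1527 mm².
A_BC = 557 mm².
A_CD = 1214 mm².
A_DE = 445.3 mm².
δ_AB = -21300·233/(1527·100000) = -0.03249 mm
δ_BC = 16100·589/(557·100000) = 0.1703 mm
δ_CD = 16100·748/(1214·100000) = 0.09919 mm
δ_DE = 16100·391/(445.3·100000) = 0.1414 mm
δ = Σδ_i = 0.3783 mm.

0.378 mm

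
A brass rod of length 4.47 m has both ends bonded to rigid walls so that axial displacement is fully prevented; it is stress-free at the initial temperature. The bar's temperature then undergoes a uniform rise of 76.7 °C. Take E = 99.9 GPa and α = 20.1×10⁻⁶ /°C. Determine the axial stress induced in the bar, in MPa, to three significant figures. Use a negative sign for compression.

-154 MPa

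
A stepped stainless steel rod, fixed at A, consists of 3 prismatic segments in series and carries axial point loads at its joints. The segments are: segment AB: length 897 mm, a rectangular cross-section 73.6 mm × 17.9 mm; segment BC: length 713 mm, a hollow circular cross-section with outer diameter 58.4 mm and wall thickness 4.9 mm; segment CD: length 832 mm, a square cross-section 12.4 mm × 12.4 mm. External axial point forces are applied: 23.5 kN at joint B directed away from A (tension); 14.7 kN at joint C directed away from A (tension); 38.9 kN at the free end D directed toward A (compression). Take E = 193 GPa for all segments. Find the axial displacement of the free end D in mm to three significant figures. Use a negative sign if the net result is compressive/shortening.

-1.20 mm

Internal axial forces (sectioning from the free end, tension +): N_CD = -38.9 kN, N_BC = -24.2 kN, N_AB = -0.7 kN.
A_AB = 1317 mm².
A_BC = 823.6 mm².
A_CD = 153.8 mm².
δ_AB = -700·897/(1317·193000) = -0.002469 mm
δ_BC = -24200·713/(823.6·193000) = -0.1086 mm
δ_CD = -38900·832/(153.8·193000) = -1.091 mm
δ = Σδ_i = -1.202 mm.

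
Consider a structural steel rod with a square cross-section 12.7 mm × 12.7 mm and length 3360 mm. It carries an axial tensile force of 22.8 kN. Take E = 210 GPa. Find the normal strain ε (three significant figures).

A = 161.3 mm².
σ = N/A = 141.4 MPa; ε = σ/E = 141.4/210000 = 6.731e-04.

6.73e-04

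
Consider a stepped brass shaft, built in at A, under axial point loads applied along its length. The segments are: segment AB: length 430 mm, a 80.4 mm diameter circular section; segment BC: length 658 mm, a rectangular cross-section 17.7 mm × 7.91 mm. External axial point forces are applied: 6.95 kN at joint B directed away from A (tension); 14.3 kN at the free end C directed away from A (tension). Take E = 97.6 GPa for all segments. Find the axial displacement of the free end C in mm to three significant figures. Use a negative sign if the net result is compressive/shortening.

Internal axial forces (sectioning from the free end, tension +): N_BC = 14.3 kN, N_AB = 21.25 kN.
A_AB = 5077 mm².
A_BC = 140 mm².
δ_AB = 21250·430/(5077·97600) = 0.01844 mm
δ_BC = 14300·658/(140·97600) = 0.6886 mm
δ = Σδ_i = 0.707 mm.

0.707 mm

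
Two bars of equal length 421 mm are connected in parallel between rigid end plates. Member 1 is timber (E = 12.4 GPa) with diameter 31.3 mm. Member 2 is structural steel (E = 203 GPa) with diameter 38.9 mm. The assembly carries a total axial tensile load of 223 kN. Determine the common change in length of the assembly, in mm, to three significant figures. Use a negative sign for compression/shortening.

0.374 mm

A_1 = 769.4 mm².
A_2 = 1188 mm².
Equal strain + equilibrium ⇒ each member carries load in proportion to AE: A₁E₁ = 9541000 N, A₂E₂ = 241300000 N, ΣAE = 250800000 N.
δ = PL/ΣAE = 223000·421/250800000 = 0.3743 mm.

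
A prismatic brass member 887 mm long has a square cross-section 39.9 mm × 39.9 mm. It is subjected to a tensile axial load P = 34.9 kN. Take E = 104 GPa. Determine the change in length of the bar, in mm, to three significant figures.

0.187 mm

A = 1592 mm².
δ_mech = NL/(AE) = 34900·887/(1592·104000) = 0.187 mm.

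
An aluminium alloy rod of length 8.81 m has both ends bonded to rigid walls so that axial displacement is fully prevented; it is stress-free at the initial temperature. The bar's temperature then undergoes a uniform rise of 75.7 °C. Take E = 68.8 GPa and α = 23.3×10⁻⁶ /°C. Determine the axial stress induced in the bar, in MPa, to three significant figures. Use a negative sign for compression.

-121 MPa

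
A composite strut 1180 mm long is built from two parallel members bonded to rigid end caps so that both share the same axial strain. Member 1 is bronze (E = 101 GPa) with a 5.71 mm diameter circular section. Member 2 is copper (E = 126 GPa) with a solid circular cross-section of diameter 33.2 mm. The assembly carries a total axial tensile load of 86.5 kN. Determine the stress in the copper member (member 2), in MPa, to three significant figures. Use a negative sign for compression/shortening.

A_1 = 25.61 mm².
A_2 = 865.7 mm².
Equal strain + equilibrium ⇒ each member carries load in proportion to AE: A₁E₁ = 2586000 N, A₂E₂ = 109100000 N, ΣAE = 111700000 N.
σ₂ = P·E₂/ΣAE = 86500·126000/111700000 = 97.61 MPa.

97.6 MPa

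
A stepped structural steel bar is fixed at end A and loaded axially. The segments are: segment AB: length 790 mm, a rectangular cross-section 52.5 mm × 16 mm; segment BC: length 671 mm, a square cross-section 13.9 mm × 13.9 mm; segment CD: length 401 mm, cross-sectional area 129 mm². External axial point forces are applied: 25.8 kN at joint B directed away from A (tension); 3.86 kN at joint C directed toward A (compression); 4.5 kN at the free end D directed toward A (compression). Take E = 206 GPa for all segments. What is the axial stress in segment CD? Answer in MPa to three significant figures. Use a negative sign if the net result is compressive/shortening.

Internal axial forces (sectioning from the free end, tension +): N_CD = -4.5 kN, N_BC = -8.36 kN, N_AB = 17.44 kN.
σ_CD = N_CD/A_CD = -4500/129 = -34.88 MPa.

-34.9 MPa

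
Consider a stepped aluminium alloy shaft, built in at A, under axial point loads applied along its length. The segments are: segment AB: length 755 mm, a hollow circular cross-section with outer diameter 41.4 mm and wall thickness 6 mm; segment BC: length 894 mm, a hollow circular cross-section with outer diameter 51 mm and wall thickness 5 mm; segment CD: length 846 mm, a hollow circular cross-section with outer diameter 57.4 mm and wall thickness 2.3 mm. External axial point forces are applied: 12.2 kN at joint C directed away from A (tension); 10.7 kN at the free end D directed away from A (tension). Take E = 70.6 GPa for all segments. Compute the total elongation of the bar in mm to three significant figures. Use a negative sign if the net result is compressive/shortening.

Internal axial forces (sectioning from the free end, tension +): N_CD = 10.7 kN, N_BC = 22.9 kN, N_AB = 22.9 kN.
A_AB = 667.3 mm².
A_BC = 722.6 mm².
A_CD = 398.1 mm².
δ_AB = 22900·755/(667.3·70600) = 0.367 mm
δ_BC = 22900·894/(722.6·70600) = 0.4013 mm
δ_CD = 10700·846/(398.1·70600) = 0.322 mm
δ = Σδ_i = 1.09 mm.

1.09 mm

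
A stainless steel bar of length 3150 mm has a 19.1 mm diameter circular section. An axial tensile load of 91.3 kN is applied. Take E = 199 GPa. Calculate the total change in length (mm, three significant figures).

5.04 mm

A = 286.5 mm².
δ_mech = NL/(AE) = 91300·3150/(286.5·199000) = 5.044 mm.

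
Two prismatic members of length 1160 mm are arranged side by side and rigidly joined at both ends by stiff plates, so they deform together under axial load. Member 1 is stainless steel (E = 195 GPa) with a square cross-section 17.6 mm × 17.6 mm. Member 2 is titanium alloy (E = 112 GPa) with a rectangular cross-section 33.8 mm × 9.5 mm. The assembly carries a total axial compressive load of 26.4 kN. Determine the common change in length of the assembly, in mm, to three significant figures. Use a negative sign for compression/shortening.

A_1 = 309.8 mm².
A_2 = 321.1 mm².
Equal strain + equilibrium ⇒ each member carries load in proportion to AE: A₁E₁ = 60400000 N, A₂E₂ = 35960000 N, ΣAE = 96370000 N.
δ = PL/ΣAE = -26400·1160/96370000 = -0.3178 mm.

-0.318 mm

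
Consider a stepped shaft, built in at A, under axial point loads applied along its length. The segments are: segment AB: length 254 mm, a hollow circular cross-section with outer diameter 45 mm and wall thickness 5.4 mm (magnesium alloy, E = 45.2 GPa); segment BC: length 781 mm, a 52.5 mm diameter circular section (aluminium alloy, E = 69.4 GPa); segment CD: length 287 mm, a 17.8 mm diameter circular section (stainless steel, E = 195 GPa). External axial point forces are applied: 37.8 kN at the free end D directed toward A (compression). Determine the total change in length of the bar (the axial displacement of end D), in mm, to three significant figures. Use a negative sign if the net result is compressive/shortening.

-0.736 mm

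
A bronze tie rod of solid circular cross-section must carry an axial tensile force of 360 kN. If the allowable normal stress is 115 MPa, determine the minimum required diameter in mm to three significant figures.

Required area A ≥ P/σ_allow = 360000/115 = 3130 mm².
For a solid circular section, d ≥ √(4A/π) = 63.13 mm.

63.1 mm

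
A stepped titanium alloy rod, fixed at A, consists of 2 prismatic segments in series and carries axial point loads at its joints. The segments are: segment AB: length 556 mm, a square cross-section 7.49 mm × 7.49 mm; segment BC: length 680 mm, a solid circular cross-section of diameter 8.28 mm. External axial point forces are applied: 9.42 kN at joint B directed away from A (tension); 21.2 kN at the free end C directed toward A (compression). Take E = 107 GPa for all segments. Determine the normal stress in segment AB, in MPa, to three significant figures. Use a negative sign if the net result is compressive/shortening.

-210 MPa

Internal axial forces (sectioning from the free end, tension +): N_BC = -21.2 kN, N_AB = -11.78 kN.
A_AB = 56.1 mm².
σ_AB = N_AB/A_AB = -11780/56.1 = -210 MPa.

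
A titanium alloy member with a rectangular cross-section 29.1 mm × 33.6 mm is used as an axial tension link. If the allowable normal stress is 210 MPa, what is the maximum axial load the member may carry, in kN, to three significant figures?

A = 977.8 mm².
P_max = σ_allow · A = 210 · 977.8 = 205300 N = 205.3 kN.

205 kN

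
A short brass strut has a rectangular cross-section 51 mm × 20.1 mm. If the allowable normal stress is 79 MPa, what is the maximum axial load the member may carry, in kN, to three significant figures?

81.0 kN

A = 1025 mm².
P_max = σ_allow · A = 79 · 1025 = 80980 N = 80.98 kN.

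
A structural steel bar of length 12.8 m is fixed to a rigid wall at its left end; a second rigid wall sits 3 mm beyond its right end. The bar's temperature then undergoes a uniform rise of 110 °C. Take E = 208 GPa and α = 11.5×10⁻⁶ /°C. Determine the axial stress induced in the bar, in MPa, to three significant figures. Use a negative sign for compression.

-214 MPa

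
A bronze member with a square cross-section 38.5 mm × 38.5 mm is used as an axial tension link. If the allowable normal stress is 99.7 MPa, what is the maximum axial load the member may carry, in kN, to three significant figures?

148 kN

A = 1482 mm².
P_max = σ_allow · A = 99.7 · 1482 = 147800 N = 147.8 kN.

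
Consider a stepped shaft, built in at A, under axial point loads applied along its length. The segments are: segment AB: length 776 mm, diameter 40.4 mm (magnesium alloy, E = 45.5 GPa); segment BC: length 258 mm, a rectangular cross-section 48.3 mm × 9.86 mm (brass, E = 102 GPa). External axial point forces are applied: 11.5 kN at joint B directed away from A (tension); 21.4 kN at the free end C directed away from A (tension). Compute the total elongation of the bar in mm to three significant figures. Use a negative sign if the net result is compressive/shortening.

0.551 mm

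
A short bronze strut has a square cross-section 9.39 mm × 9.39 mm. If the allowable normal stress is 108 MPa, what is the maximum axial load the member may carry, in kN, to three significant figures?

9.52 kN

A = 88.17 mm².
P_max = σ_allow · A = 108 · 88.17 = 9523 N = 9.523 kN.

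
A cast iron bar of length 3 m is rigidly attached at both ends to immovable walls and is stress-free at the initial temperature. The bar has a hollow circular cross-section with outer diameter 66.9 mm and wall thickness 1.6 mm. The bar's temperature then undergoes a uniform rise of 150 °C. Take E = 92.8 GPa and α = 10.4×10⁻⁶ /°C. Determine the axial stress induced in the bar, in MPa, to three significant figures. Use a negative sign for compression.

-145 MPa

Free thermal expansion αLΔT = 10.4e-6 · 3000 · 150 = 4.68 mm.
The walls impose strain ε = −(4.68)/3000 = -1.5600e-03; σ = Eε = 92800 · -1.5600e-03 = -144.8 MPa.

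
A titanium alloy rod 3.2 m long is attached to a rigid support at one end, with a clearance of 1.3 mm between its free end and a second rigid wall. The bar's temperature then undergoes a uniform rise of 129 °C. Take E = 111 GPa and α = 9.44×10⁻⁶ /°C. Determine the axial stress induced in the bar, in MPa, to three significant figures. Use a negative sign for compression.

-90.1 MPa

Free thermal expansion αLΔT = 9.44e-6 · 3200 · 129 = 3.897 mm.
The walls engage after the gap closes; constrained expansion = 3.897 − 1.3 = 2.597 mm.
The walls impose strain ε = −(2.597)/3200 = -8.1151e-04; σ = Eε = 111000 · -8.1151e-04 = -90.08 MPa.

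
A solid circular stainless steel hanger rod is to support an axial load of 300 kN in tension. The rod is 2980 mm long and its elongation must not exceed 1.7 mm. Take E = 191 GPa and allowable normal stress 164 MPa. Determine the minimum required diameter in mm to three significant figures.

59.2 mm

Required area A ≥ P/σ_allow = 300000/164 = 1829 mm².
For a solid circular section, d ≥ √(4A/π) = 48.26 mm.
Elongation limit: A ≥ PL/(Eδ_allow) = 300000·2980/(191000·1.7) = 2753 mm² ⇒ d ≥ 59.21 mm.
The elongation limit governs.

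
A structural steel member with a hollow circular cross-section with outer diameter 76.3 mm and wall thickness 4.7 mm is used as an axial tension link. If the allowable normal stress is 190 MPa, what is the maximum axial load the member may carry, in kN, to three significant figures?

201 kN

A = 1057 mm².
P_max = σ_allow · A = 190 · 1057 = 200900 N = 200.9 kN.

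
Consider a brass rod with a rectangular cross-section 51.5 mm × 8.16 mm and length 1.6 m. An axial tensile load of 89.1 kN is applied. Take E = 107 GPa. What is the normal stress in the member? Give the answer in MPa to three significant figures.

212 MPa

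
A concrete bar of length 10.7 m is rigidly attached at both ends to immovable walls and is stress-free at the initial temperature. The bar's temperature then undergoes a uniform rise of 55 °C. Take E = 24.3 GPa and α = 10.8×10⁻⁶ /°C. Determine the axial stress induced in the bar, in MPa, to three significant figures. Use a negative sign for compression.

-14.4 MPa

Free thermal expansion αLΔT = 10.8e-6 · 10700 · 55 = 6.356 mm.
The walls impose strain ε = −(6.356)/10700 = -5.9400e-04; σ = Eε = 24300 · -5.9400e-04 = -14.43 MPa.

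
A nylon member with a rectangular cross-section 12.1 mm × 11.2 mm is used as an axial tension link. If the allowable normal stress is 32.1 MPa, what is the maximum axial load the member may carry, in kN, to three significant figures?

4.35 kN

A = 135.5 mm².
P_max = σ_allow · A = 32.1 · 135.5 = 4350 N = 4.35 kN.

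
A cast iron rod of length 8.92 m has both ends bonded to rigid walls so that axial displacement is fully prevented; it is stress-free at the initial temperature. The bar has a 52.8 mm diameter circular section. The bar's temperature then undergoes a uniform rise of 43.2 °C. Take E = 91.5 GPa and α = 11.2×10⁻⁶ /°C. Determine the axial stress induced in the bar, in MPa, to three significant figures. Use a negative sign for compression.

-44.3 MPa

Free thermal expansion αLΔT = 11.2e-6 · 8920 · 43.2 = 4.316 mm.
The walls impose strain ε = −(4.316)/8920 = -4.8384e-04; σ = Eε = 91500 · -4.8384e-04 = -44.27 MPa.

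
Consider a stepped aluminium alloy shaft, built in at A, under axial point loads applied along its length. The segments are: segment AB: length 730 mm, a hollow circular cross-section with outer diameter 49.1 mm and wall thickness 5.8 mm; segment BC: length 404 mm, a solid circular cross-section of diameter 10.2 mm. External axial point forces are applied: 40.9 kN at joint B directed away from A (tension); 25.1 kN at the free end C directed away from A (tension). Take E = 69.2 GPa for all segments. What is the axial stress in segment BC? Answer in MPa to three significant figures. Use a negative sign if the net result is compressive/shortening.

Internal axial forces (sectioning from the free end, tension +): N_BC = 25.1 kN, N_AB = 66 kN.
A_BC = 81.71 mm².
σ_BC = N_BC/A_BC = 25100/81.71 = 307.2 MPa.

307 MPa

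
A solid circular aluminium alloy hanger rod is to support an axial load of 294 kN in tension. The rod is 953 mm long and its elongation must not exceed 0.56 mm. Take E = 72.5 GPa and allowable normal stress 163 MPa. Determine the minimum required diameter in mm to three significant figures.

93.7 mm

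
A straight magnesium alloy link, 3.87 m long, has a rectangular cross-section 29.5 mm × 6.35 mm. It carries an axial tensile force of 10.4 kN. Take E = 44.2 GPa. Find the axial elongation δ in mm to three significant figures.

A = 187.3 mm².
δ_mech = NL/(AE) = 10400·3870/(187.3·44200) = 4.861 mm.

4.86 mm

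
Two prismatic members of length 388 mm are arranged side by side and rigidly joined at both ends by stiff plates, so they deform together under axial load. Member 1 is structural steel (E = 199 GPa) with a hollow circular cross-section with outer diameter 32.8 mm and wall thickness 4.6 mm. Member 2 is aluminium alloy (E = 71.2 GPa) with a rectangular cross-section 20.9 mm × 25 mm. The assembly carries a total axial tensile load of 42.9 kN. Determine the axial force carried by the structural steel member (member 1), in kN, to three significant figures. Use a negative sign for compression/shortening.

A_1 = 407.5 mm².
A_2 = 522.5 mm².
Equal strain + equilibrium ⇒ each member carries load in proportion to AE: A₁E₁ = 81100000 N, A₂E₂ = 37200000 N, ΣAE = 118300000 N.
F₁ = P·A₁E₁/ΣAE = 42900·81100000/118300000 = 29410 N.

29.4 kN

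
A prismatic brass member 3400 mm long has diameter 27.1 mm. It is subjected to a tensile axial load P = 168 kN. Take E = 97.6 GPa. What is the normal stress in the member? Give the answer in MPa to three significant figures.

A = 576.8 mm².
σ = N/A = 168000/576.8 = 291.3 MPa.

291 MPa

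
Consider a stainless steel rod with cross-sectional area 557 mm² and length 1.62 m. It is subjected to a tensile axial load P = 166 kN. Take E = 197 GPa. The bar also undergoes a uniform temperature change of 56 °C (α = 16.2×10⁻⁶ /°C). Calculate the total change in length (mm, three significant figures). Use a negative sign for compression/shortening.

δ_mech = NL/(AE) = 166000·1620/(557·197000) = 2.451 mm.
δ_thermal = αLΔT = 16.2e-6·1620·56 = 1.47 mm.
δ = δ_mech + δ_thermal = 3.92 mm.

3.92 mm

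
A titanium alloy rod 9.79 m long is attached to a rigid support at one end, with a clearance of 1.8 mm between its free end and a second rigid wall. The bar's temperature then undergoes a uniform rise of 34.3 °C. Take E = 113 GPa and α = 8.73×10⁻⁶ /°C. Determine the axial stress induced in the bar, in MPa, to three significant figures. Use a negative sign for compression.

Free thermal expansion αLΔT = 8.73e-6 · 9790 · 34.3 = 2.932 mm.
The walls engage after the gap closes; constrained expansion = 2.932 − 1.8 = 1.132 mm.
The walls impose strain ε = −(1.132)/9790 = -1.1558e-04; σ = Eε = 113000 · -1.1558e-04 = -13.06 MPa.

-13.1 MPa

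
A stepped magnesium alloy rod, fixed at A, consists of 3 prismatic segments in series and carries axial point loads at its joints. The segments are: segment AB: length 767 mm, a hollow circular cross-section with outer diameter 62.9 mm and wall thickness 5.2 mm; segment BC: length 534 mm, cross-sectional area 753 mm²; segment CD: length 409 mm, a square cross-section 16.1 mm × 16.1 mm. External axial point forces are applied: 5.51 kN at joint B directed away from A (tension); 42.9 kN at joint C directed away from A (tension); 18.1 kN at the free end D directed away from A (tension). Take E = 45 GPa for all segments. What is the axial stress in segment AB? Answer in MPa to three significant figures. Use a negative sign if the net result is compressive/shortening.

70.6 MPa

Internal axial forces (sectioning from the free end, tension +): N_CD = 18.1 kN, N_BC = 61 kN, N_AB = 66.51 kN.
A_AB = 942.6 mm².
σ_AB = N_AB/A_AB = 66510/942.6 = 70.56 MPa.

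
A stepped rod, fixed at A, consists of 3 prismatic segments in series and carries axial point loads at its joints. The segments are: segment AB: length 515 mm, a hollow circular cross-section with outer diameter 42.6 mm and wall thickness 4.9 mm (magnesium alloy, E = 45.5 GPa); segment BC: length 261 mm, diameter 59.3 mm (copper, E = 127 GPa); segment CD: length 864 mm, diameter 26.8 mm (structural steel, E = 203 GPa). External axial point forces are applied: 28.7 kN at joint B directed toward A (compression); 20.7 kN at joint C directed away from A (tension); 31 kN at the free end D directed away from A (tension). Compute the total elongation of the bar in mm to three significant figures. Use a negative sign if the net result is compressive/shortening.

0.721 mm

Internal axial forces (sectioning from the free end, tension +): N_CD = 31 kN, N_BC = 51.7 kN, N_AB = 23 kN.
A_AB = 580.3 mm².
A_BC = 2762 mm².
A_CD = 564.1 mm².
δ_AB = 23000·515/(580.3·45500) = 0.4486 mm
δ_BC = 51700·261/(2762·127000) = 0.03847 mm
δ_CD = 31000·864/(564.1·203000) = 0.2339 mm
δ = Σδ_i = 0.7209 mm.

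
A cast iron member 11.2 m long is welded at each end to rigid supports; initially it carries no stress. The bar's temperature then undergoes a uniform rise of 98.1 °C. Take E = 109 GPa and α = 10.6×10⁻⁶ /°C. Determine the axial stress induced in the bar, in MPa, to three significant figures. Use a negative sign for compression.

Free thermal expansion αLΔT = 10.6e-6 · 11200 · 98.1 = 11.65 mm.
The walls impose strain ε = −(11.65)/11200 = -1.0399e-03; σ = Eε = 109000 · -1.0399e-03 = -113.3 MPa.

-113 MPa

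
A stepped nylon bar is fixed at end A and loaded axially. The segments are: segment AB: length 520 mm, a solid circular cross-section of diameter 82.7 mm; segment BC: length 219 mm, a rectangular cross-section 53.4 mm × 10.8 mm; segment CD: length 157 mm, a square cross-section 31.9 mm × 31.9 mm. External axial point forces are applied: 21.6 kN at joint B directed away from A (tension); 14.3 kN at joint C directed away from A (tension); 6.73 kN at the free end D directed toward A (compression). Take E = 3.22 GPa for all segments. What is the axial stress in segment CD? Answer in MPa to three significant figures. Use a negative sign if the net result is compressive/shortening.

-6.61 MPa

Internal axial forces (sectioning from the free end, tension +): N_CD = -6.73 kN, N_BC = 7.57 kN, N_AB = 29.17 kN.
A_CD = 1018 mm².
σ_CD = N_CD/A_CD = -6730/1018 = -6.614 MPa.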